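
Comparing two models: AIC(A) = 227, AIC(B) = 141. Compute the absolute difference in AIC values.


|AIC_A - AIC_B| = |227 - 141| = 86.
Model B is preferred (lower AIC).

86


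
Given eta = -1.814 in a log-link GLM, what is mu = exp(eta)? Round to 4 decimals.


The inverse log link gives:
mu = exp(-1.814) = 0.1630.

0.1630


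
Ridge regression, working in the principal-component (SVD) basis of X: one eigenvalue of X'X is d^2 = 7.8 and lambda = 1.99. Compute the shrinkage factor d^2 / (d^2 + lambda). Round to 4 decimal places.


Denominator = d^2 + lambda = 7.8 + 1.99 = 9.7900.
Shrinkage = 7.8 / 9.7900 = 0.7967.

0.7967


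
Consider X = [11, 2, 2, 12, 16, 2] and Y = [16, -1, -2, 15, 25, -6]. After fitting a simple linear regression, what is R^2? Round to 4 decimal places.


The fitted line is Y = -6.9557 + 1.9719*X.
SSres = 18.6786, SStot = 778.8333.
R^2 = 1 - SSres/SStot = 0.9760.

0.9760


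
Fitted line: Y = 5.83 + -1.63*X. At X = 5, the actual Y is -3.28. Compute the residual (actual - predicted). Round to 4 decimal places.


Fitted value at X = 5 is yhat = 5.83 + -1.63*5 = -2.3200.
Residual = -3.28 - -2.3200 = -0.9600.

-0.9600


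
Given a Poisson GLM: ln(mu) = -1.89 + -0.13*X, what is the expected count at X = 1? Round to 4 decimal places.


eta = -1.89 + -0.13 * 1 = -2.0200.
mu = exp(-2.0200) = 0.1327.

0.1327


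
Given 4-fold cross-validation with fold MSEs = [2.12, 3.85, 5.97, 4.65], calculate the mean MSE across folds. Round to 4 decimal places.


Total MSE across folds = 16.5900.
CV-MSE = 16.5900/4 = 4.1475.

4.1475


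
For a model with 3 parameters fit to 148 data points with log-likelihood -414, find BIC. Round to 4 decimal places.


ln(148) = 4.997212.
k * ln(n) = 3 * 4.997212 = 14.991636.
-2L = 828.
BIC = 14.991636 + 828 = 842.991636, which rounds to 842.9916.

842.9916


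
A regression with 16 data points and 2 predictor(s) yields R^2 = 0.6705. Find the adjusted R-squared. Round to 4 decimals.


Adjusted R^2 = 1 - (1 - R^2) * (n-1)/(n-p-1).
(1 - R^2) = 0.3295.
(n-1)/(n-p-1) = 15/13.
(1 - R^2) * (n-1) = 0.3295 * 15 = 4.9425.
Divide by (n-p-1): 4.9425 / 13 = 0.3802.
Adj R^2 = 1 - 0.3802 = 0.6198.

0.6198


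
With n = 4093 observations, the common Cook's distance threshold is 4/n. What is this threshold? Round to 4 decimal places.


The threshold is 4/n.
4/4093 = 0.0010.

0.0010


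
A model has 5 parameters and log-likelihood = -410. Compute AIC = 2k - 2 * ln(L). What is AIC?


AIC = 2*5 - 2*(-410).
= 10 + 820 = 830.

830


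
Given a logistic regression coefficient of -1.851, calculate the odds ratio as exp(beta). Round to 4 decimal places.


Odds ratio = exp(beta) = exp(-1.851).
= 0.1571.

0.1571


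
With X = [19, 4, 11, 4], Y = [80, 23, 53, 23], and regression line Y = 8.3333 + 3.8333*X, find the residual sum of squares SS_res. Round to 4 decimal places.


Compute predicted values, then residuals = yi - yhat_i.
Residuals: [-1.1660, -0.6665, 2.5004, -0.6665].
SSres = sum(residual^2) = 8.5000.

8.5000


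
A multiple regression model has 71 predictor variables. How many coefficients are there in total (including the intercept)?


Each predictor gets one coefficient, plus one intercept.
Total parameters = 71 + 1 = 72.

72


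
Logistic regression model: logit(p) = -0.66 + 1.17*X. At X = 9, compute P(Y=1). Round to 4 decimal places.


Compute z = -0.66 + (1.17)(9) = 9.8700.
exp(-z) = 0.0001.
P = 1/(1 + 0.0001) = 0.9999.

0.9999


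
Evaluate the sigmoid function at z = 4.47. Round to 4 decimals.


First, exp(-4.4700) = 0.0114.
Then sigma(z) = 1/(1 + 0.0114) = 0.9887.

0.9887


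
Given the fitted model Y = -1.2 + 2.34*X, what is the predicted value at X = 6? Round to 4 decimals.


Plug X = 6 into Y = -1.2 + 2.34*X:
Y = -1.2 + 14.0400 = 12.8400.

12.8400


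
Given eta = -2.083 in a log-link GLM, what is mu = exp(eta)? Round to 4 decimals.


mu = exp(eta) = exp(-2.083).
= 0.1246.

0.1246


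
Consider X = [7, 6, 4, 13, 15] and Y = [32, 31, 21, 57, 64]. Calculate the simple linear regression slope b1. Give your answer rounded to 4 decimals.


First compute the means: xbar = 9.0000, ybar = 41.0000.
Then S_xx = sum((xi - xbar)^2) = 90.0000.
S_xy = sum((xi - xbar)(yi - ybar)) = 350.0000.
b1 = S_xy / S_xx = 350.0000 / 90.0000 = 3.8889.

3.8889


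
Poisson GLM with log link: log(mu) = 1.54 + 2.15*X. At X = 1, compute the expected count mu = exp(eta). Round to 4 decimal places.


eta = 1.54 + 2.15 * 1 = 3.6900.
mu = exp(3.6900) = 40.0448.

40.0448


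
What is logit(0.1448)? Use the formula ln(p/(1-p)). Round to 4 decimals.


The odds are p/(1-p) = 0.1448 / 0.8552 = 0.1693.
logit(p) = ln(0.1693) = -1.7760.

-1.7760


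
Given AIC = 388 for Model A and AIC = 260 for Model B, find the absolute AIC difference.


|AIC_A - AIC_B| = |388 - 260| = 128.
Model B is preferred (lower AIC).

128


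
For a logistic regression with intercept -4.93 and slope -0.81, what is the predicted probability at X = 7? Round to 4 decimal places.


Linear predictor: z = -4.93 + -0.81 * 7 = -10.6000.
P = 1/(1 + exp(10.6000)) = 1/(1 + 40134.8374) = 0.0000.

0.0000


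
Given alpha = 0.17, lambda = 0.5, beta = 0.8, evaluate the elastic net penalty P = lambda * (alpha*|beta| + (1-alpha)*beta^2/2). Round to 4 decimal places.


L1 component = 0.17 * |0.8| = 0.1360.
L2 component = 0.83 * 0.8^2 / 2 = 0.2656.
Penalty = 0.5 * (0.1360 + 0.2656) = 0.5 * 0.4016 = 0.2008.

0.2008


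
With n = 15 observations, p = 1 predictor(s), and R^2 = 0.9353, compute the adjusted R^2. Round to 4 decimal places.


Plug in: Adj R^2 = 1 - (1 - 0.9353) * 14/13.
= 1 - 0.0647 * 14/13
= 1 - 0.9058 / 13
= 1 - 0.0697 = 0.9303.

0.9303


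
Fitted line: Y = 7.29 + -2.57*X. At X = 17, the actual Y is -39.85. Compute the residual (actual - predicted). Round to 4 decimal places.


Predicted = 7.29 + -2.57 * 17 = -36.4000.
Residual = -39.85 - -36.4000 = -3.4500.

-3.4500


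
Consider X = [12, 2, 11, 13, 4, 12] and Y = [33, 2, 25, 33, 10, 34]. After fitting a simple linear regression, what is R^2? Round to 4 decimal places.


After computing the OLS fit (b0=-2.8006, b1=2.8482):
SSres = 26.2530, SStot = 934.8333.
R^2 = 1 - 26.2530/934.8333 = 0.9719.

0.9719


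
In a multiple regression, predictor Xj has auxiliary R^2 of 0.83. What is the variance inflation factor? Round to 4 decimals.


VIF = 1 / (1 - 0.83).
= 1 / 0.17 = 5.8824.

5.8824


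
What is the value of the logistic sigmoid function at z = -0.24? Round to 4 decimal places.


Compute exp(0.2400) = 1.2712.
Sigmoid = 1 / (1 + 1.2712) = 1 / 2.2712 = 0.4403.

0.4403


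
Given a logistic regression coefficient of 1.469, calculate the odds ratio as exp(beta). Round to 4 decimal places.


The odds ratio is computed as:
OR = e^(1.469) = 4.3449.

4.3449


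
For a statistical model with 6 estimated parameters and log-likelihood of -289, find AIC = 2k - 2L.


AIC = 2*6 - 2*(-289).
= 12 + 578 = 590.

590


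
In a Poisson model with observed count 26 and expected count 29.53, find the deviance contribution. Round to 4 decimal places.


First: ln(26/29.53) = -0.127310.
Then: 26 * -0.127310 = -3.310060.
y - mu = 26 - 29.53 = -3.53.
D = 2(-3.310060 - -3.53) = 0.439880, which rounds to 0.4399.

0.4399


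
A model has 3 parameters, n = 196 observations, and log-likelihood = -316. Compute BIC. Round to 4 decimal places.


k * ln(n) = 3 * ln(196) = 3 * 5.278115 = 15.834345.
-2 * loglik = -2 * (-316) = 632.
BIC = 15.834345 + 632 = 647.834345, which rounds to 647.8343.

647.8343


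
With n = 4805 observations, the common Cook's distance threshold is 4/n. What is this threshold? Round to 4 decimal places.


The threshold is 4/n.
4/4805 = 0.0008.

0.0008


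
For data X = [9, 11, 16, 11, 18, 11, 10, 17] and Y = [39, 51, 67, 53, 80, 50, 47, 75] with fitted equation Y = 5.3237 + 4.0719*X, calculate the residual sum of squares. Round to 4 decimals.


Compute predicted values, then residuals = yi - yhat_i.
Residuals: [-2.9708, 0.8854, -3.4741, 2.8854, 1.3821, -0.1146, 0.9573, 0.4540].
SSres = sum(residual^2) = 33.0504.

33.0504


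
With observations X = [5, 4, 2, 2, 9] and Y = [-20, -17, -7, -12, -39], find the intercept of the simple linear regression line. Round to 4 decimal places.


Compute b1 = -4.1867 from the OLS formula.
With xbar = 4.4000 and ybar = -19.0000, the intercept is:
b0 = -19.0000 - -4.1867 * 4.4000 = -0.5783.

-0.5783


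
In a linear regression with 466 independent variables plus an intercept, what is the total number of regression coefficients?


Total coefficients = number of predictors + 1 (for the intercept).
= 466 + 1 = 467.

467


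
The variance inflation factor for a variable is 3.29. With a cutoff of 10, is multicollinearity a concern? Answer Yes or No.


Check: VIF = 3.29 vs threshold = 10.
Since 3.29 < 10, the answer is No.

No


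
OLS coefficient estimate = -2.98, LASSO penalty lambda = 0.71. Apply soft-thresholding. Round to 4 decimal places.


|beta_OLS| = 2.98.
lambda = 0.71.
Since |beta| > lambda, coefficient = sign(beta)*(|beta| - lambda) = -2.2700.
Result = -2.2700.

-2.2700


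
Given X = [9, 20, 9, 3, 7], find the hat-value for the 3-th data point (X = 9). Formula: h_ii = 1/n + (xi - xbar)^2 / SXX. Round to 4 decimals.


n = 5, xbar = 9.6000.
SXX = sum((xi - xbar)^2) = 159.2000.
h = 1/5 + (9 - 9.6000)^2 / 159.2000 = 0.2023.

0.2023


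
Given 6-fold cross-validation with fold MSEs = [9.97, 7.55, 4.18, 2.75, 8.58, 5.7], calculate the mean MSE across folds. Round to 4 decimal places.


Sum of fold MSEs = 38.7300.
Average = 38.7300 / 6 = 6.4550.

6.4550


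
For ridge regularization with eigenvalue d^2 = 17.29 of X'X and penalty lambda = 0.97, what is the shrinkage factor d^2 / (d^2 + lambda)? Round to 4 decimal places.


Denominator = d^2 + lambda = 17.29 + 0.97 = 18.2600.
Shrinkage = 17.29 / 18.2600 = 0.9469.

0.9469


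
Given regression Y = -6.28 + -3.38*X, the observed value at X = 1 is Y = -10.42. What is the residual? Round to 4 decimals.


Fitted value at X = 1 is yhat = -6.28 + -3.38*1 = -9.6600.
Residual = -10.42 - -9.6600 = -0.7600.

-0.7600


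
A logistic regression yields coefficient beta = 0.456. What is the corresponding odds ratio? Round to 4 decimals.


Odds ratio = exp(beta) = exp(0.456).
= 1.5778.

1.5778


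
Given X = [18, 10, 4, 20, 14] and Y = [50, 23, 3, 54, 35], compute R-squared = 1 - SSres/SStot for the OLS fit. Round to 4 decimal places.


Fit the OLS line: b0 = -9.7718, b1 = 3.2403.
SSres = 3.6845.
SStot = 1734.0000.
R^2 = 1 - 3.6845/1734.0000 = 0.9979.

0.9979


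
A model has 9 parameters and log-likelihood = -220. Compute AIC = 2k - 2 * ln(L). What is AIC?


AIC = 2*9 - 2*(-220).
= 18 + 440 = 458.

458


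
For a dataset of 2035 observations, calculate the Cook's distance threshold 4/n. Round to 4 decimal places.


The threshold is 4/n.
4/2035 = 0.0020.

0.0020


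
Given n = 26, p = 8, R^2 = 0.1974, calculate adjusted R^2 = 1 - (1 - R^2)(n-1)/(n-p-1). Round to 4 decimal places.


Adjusted R^2 = 1 - (1 - R^2) * (n-1)/(n-p-1).
(1 - R^2) = 0.8026.
(n-1)/(n-p-1) = 25/17.
(1 - R^2) * (n-1) = 0.8026 * 25 = 20.0650.
Divide by (n-p-1): 20.0650 / 17 = 1.1803.
Adj R^2 = 1 - 1.1803 = -0.1803.

-0.1803


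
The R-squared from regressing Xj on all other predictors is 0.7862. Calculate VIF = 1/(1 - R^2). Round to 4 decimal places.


Denominator: 1 - 0.7862 = 0.2138.
VIF = 1 / 0.2138 = 4.6773.

4.6773


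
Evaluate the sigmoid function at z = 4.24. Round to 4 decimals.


First, exp(-4.2400) = 0.0144.
Then sigma(z) = 1/(1 + 0.0144) = 0.9858.

0.9858


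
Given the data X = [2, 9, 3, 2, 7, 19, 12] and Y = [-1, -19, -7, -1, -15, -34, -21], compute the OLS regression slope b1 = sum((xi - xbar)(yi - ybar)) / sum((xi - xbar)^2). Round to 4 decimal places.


The sample means are xbar = 7.7143 and ybar = -14.0000.
Compute S_xx = 235.4286 and S_xy = -443.0000.
Slope b1 = S_xy / S_xx = -443.0000 / 235.4286 = -1.8817.

-1.8817


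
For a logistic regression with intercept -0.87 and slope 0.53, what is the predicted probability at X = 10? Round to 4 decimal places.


z = -0.87 + 0.53 * 10 = 4.4300.
Sigmoid: P = 1 / (1 + exp(-4.4300)) = 0.9882.

0.9882


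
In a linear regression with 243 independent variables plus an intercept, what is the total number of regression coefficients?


Each predictor gets one coefficient, plus one intercept.
Total parameters = 243 + 1 = 244.

244


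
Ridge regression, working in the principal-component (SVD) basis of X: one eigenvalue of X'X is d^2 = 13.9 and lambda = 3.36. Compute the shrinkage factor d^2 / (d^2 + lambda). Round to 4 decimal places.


Compute the denominator: 13.9 + 3.36 = 17.2600.
Shrinkage factor = 13.9 / 17.2600 = 0.8053.

0.8053


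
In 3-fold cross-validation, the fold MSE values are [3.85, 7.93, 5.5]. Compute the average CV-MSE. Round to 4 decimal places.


Add all fold MSEs: 17.2800.
Divide by k = 3: 17.2800/3 = 5.7600.

5.7600


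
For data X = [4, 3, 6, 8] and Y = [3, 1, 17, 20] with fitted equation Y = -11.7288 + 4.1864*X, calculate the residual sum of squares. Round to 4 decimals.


Predicted values from Y = -11.7288 + 4.1864*X.
Residuals: [-2.0168, 0.1696, 3.6104, -1.7624].
SSres = 20.2373.

20.2373


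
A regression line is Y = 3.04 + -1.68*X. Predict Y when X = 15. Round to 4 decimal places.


Substitute X = 15 into the equation:
Y = 3.04 + -1.68 * 15 = 3.04 + -25.2000 = -22.1600.

-22.1600


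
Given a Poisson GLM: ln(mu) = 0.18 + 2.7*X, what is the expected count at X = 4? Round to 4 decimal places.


Linear predictor: eta = 0.18 + (2.7)(4) = 10.9800.
Expected count: mu = exp(10.9800) = 58688.5543.

58688.5543


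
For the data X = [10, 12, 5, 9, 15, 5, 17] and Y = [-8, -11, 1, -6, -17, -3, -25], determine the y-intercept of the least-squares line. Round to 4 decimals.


First find the slope: b1 = -1.8512.
Means: xbar = 10.4286, ybar = -9.8571.
b0 = ybar - b1 * xbar = -9.8571 - -1.8512 * 10.4286 = 9.4485.

9.4485


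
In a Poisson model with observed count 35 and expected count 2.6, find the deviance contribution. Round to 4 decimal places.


Compute y*ln(y/mu) = 35*ln(35/2.6) = 35*2.599837 = 90.994295.
y - mu = 32.4.
D = 2*(90.994295 - (32.4)) = 117.188590, which rounds to 117.1886.

117.1886


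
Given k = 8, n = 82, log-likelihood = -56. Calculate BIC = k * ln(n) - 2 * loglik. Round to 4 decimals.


Compute k*ln(n) = 8*ln(82) = 8*4.406719 = 35.253752.
Then -2*loglik = 112.
BIC = 35.253752 + 112 = 147.253752, which rounds to 147.2538.

147.2538


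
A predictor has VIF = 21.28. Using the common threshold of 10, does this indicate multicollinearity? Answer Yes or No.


Compare VIF = 21.28 to the threshold of 10.
21.28 >= 10, so the answer is Yes.

Yes


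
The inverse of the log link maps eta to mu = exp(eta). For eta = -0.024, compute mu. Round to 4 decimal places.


mu = exp(eta) = exp(-0.024).
= 0.9763.

0.9763


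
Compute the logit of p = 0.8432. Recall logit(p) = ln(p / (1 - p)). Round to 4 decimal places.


The odds are p/(1-p) = 0.8432 / 0.1568 = 5.3776.
logit(p) = ln(5.3776) = 1.6822.

1.6822


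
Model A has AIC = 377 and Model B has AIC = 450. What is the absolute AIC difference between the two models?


|AIC_A - AIC_B| = |377 - 450| = 73.
Model A is preferred (lower AIC).

73


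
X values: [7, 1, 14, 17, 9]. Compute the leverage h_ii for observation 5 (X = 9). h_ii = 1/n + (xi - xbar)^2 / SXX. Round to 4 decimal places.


n = 5, xbar = 9.6000.
SXX = sum((xi - xbar)^2) = 155.2000.
h = 1/5 + (9 - 9.6000)^2 / 155.2000 = 0.2023.

0.2023


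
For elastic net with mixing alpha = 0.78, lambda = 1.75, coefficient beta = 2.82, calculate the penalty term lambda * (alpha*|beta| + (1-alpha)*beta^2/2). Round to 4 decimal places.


alpha * |beta| = 0.78 * 2.82 = 2.1996.
(1-alpha) * beta^2/2 = 0.22 * 7.9524/2 = 0.8748.
Total = 1.75 * (2.1996 + 0.8748) = 5.3801.

5.3801


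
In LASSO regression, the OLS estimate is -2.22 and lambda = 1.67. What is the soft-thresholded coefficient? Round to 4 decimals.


Absolute value: |-2.22| = 2.22.
Compare to lambda = 1.67.
Since |beta| > lambda, coefficient = sign(beta)*(|beta| - lambda) = -0.5500.

-0.5500


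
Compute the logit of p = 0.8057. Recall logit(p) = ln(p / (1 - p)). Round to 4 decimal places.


Compute the odds: 0.8057/0.1943 = 4.1467.
Take the natural log: ln(4.1467) = 1.4223.

1.4223


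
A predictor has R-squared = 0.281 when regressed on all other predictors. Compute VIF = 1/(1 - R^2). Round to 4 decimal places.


Denominator: 1 - 0.281 = 0.719.
VIF = 1 / 0.719 = 1.3908.

1.3908


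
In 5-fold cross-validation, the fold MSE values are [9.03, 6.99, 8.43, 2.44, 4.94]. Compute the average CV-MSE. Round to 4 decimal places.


Total MSE across folds = 31.8300.
CV-MSE = 31.8300/5 = 6.3660.

6.3660


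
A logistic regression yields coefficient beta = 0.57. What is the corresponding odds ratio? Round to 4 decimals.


Odds ratio = exp(beta) = exp(0.57).
= 1.7683.

1.7683


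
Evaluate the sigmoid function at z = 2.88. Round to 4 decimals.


First, exp(-2.8800) = 0.0561.
Then sigma(z) = 1/(1 + 0.0561) = 0.9468.

0.9468


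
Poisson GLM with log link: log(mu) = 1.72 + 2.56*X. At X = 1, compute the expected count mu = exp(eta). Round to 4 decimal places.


Linear predictor: eta = 1.72 + (2.56)(1) = 4.2800.
Expected count: mu = exp(4.2800) = 72.2404.

72.2404


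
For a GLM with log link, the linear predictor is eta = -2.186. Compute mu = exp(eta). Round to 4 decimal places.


The inverse log link gives:
mu = exp(-2.186) = 0.1124.

0.1124


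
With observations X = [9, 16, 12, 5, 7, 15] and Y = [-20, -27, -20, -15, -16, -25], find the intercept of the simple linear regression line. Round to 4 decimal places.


The slope is b1 = -1.0479.
Sample means are xbar = 10.6667 and ybar = -20.5000.
Intercept: b0 = -20.5000 - (-1.0479)(10.6667) = -9.3219.

-9.3219


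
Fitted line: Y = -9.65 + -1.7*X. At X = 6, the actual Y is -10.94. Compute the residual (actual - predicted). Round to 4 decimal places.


Compute yhat = -9.65 + (-1.7)(6) = -19.8500.
Residual = actual - predicted = -10.94 - -19.8500 = 8.9100.

8.9100


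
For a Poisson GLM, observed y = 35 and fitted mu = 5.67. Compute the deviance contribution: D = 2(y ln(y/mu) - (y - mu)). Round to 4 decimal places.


Compute y*ln(y/mu) = 35*ln(35/5.67) = 35*1.820159 = 63.705565.
y - mu = 29.33.
D = 2*(63.705565 - (29.33)) = 68.751130, which rounds to 68.7511.

68.7511


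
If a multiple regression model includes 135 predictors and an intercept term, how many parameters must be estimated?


Each predictor gets one coefficient, plus one intercept.
Total parameters = 135 + 1 = 136.

136


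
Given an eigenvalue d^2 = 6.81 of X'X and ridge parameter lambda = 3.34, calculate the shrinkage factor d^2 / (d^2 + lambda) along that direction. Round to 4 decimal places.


Denominator = d^2 + lambda = 6.81 + 3.34 = 10.1500.
Shrinkage = 6.81 / 10.1500 = 0.6709.

0.6709


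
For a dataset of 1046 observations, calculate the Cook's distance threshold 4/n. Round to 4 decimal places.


The threshold is 4/n.
4/1046 = 0.0038.

0.0038


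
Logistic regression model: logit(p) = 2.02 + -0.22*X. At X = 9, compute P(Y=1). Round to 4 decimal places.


Compute z = 2.02 + (-0.22)(9) = 0.0400.
exp(-z) = 0.9608.
P = 1/(1 + 0.9608) = 0.5100.

0.5100


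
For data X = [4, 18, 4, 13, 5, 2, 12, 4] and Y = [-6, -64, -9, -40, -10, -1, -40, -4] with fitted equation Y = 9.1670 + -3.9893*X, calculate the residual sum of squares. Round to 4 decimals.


Compute predicted values, then residuals = yi - yhat_i.
Residuals: [0.7902, -1.3596, -2.2098, 2.6939, 0.7795, -2.1884, -1.2954, 2.7902].
SSres = sum(residual^2) = 29.4732.

29.4732


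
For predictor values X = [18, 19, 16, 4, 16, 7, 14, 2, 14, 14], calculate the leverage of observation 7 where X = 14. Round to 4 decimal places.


n = 10, xbar = 12.4000.
SXX = sum((xi - xbar)^2) = 316.4000.
h = 1/10 + (14 - 12.4000)^2 / 316.4000 = 0.1081.

0.1081


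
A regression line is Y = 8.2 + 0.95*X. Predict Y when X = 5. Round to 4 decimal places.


Plug X = 5 into Y = 8.2 + 0.95*X:
Y = 8.2 + 4.7500 = 12.9500.

12.9500


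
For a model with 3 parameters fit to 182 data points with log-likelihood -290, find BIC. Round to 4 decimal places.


Compute k*ln(n) = 3*ln(182) = 3*5.204007 = 15.612021.
Then -2*loglik = 580.
BIC = 15.612021 + 580 = 595.612021, which rounds to 595.6120.

595.6120


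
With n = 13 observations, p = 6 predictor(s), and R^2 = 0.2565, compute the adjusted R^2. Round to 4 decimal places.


Using the formula:
(1 - 0.2565) = 0.7435.
Multiply by 12/6: 0.7435 * 12 = 8.9220, then 8.9220 / 6 = 1.4870.
Adj R^2 = 1 - 1.4870 = -0.4870.

-0.4870


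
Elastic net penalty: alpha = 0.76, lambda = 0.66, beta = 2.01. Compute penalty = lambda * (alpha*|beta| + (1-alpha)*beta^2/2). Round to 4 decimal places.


Compute:
L1 = 0.76 * 2.01 = 1.5276.
L2 = 0.24 * 2.01^2 / 2 = 0.4848.
Penalty = 0.66 * (1.5276 + 0.4848) = 1.3282.

1.3282


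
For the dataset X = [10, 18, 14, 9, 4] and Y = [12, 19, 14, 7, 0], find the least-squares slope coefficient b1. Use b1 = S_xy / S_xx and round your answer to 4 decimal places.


Calculate xbar = 11.0000, ybar = 10.4000.
S_xx = 112.0000, S_xy = 149.0000.
Using b1 = S_xy / S_xx = 149.0000 / 112.0000, we get b1 = 1.3304.

1.3304


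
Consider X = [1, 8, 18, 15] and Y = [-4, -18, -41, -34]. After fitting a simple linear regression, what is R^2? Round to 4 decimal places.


After computing the OLS fit (b0=-1.3382, b1=-2.1821):
SSres = 1.0145, SStot = 824.7500.
R^2 = 1 - 1.0145/824.7500 = 0.9988.

0.9988


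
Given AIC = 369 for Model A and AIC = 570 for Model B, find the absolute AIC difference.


Compute |369 - 570| = 201.
Model A has the smaller AIC.

201


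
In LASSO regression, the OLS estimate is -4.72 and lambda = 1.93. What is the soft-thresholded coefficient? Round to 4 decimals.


Absolute value: |-4.72| = 4.72.
Compare to lambda = 1.93.
Since |beta| > lambda, coefficient = sign(beta)*(|beta| - lambda) = -2.7900.

-2.7900


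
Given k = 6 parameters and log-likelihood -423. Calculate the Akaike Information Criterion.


Compute:
2k = 2*6 = 12.
-2*loglik = -2*(-423) = 846.
AIC = 12 + 846 = 858.

858


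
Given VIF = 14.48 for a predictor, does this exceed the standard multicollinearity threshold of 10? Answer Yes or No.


Compare VIF = 14.48 to the threshold of 10.
14.48 >= 10, so the answer is Yes.

Yes


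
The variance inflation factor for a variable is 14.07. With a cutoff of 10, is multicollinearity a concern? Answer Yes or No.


Compare VIF = 14.07 to the threshold of 10.
14.07 >= 10, so the answer is Yes.

Yes


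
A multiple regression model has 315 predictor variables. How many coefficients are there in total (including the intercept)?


Total coefficients = number of predictors + 1 (for the intercept).
= 315 + 1 = 316.

316


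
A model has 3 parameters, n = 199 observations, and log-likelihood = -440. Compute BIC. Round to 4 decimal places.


k * ln(n) = 3 * ln(199) = 3 * 5.293305 = 15.879915.
-2 * loglik = -2 * (-440) = 880.
BIC = 15.879915 + 880 = 895.879915, which rounds to 895.8799.

895.8799


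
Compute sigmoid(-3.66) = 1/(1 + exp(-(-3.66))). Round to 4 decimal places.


Compute exp(3.6600) = 38.8613.
Sigmoid = 1 / (1 + 38.8613) = 1 / 39.8613 = 0.0251.

0.0251


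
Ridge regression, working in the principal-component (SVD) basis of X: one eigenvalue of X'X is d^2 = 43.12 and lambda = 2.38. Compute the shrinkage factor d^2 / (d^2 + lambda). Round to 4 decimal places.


Denominator = d^2 + lambda = 43.12 + 2.38 = 45.5000.
Shrinkage = 43.12 / 45.5000 = 0.9477.

0.9477


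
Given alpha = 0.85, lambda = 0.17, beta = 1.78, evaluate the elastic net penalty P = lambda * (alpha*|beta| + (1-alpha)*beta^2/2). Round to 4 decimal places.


Compute:
L1 = 0.85 * 1.78 = 1.5130.
L2 = 0.15 * 1.78^2 / 2 = 0.2376.
Penalty = 0.17 * (1.5130 + 0.2376) = 0.2976.

0.2976


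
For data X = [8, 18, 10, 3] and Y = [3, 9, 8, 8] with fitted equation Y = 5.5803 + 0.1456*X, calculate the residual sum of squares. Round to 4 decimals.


For each point, residual = actual - predicted.
Residuals: [-3.7451, 0.7989, 0.9637, 1.9829].
Sum of squared residuals = 19.5246.

19.5246


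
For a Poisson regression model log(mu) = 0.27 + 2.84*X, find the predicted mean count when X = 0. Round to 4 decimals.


eta = 0.27 + 2.84 * 0 = 0.2700.
mu = exp(0.2700) = 1.3100.

1.3100


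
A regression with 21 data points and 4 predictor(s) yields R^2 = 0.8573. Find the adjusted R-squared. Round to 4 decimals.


Using the formula:
(1 - 0.8573) = 0.1427.
Multiply by 20/16: 0.1427 * 20 = 2.8540, then 2.8540 / 16 = 0.1784.
Adj R^2 = 1 - 0.1784 = 0.8216.

0.8216


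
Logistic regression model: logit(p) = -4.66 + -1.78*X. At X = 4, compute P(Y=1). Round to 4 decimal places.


Compute z = -4.66 + (-1.78)(4) = -11.7800.
exp(-z) = 130613.7796.
P = 1/(1 + 130613.7796) = 0.0000.

0.0000


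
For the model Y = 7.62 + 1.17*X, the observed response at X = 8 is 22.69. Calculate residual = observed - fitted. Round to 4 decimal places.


Compute yhat = 7.62 + (1.17)(8) = 16.9800.
Residual = actual - predicted = 22.69 - 16.9800 = 5.7100.

5.7100


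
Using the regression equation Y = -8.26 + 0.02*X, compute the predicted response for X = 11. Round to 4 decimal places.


Plug X = 11 into Y = -8.26 + 0.02*X:
Y = -8.26 + 0.2200 = -8.0400.

-8.0400


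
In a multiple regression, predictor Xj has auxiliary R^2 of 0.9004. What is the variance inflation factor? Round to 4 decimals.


Using VIF = 1/(1 - R^2_j):
1 - 0.9004 = 0.0996.
VIF = 10.0402.

10.0402


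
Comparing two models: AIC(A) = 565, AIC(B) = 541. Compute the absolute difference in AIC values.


Absolute difference = |565 - 541| = 24.
The model with lower AIC (B) is preferred.

24


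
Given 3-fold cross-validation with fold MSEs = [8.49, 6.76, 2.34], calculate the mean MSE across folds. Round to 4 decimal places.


Total MSE across folds = 17.5900.
CV-MSE = 17.5900/3 = 5.8633.

5.8633


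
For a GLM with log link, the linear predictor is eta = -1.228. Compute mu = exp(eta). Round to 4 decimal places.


mu = exp(eta) = exp(-1.228).
= 0.2929.

0.2929


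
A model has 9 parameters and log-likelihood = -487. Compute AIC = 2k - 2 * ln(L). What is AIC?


Compute:
2k = 2*9 = 18.
-2*loglik = -2*(-487) = 974.
AIC = 18 + 974 = 992.

992


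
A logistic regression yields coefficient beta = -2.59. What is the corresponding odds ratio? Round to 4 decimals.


Odds ratio = exp(beta) = exp(-2.59).
= 0.0750.

0.0750


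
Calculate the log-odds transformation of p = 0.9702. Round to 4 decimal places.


The odds are p/(1-p) = 0.9702 / 0.0298 = 32.5570.
logit(p) = ln(32.5570) = 3.4830.

3.4830


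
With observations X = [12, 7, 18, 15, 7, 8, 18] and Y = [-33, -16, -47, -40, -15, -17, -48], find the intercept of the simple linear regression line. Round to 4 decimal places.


Compute b1 = -2.9698 from the OLS formula.
With xbar = 12.1429 and ybar = -30.8571, the intercept is:
b0 = -30.8571 - -2.9698 * 12.1429 = 5.2053.

5.2053


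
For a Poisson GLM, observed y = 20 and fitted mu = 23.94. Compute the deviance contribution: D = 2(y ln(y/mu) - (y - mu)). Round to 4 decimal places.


y/mu = 20/23.94 = 0.835422 (approx.), and ln(20/23.94) = -0.179818.
y * ln(y/mu) = 20 * -0.179818 = -3.596360.
y - mu = -3.94.
D = 2 * (-3.596360 - -3.94) = 0.687280, which rounds to 0.6873.

0.6873


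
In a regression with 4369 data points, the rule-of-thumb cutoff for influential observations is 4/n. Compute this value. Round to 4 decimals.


The threshold is 4/n.
4/4369 = 0.0009.

0.0009


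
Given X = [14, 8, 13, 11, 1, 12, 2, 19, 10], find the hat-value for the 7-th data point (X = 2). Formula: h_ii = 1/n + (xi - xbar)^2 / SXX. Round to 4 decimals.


n = 9, xbar = 10.0000.
SXX = sum((xi - xbar)^2) = 260.0000.
h = 1/9 + (2 - 10.0000)^2 / 260.0000 = 0.3573.

0.3573


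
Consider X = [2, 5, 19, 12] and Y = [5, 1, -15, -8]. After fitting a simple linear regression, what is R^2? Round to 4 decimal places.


Fit the OLS line: b0 = 6.9798, b1 = -1.1821.
SSres = 1.0145.
SStot = 242.7500.
R^2 = 1 - 1.0145/242.7500 = 0.9958.

0.9958


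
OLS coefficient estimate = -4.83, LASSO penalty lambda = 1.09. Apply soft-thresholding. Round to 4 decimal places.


|beta_OLS| = 4.83.
lambda = 1.09.
Since |beta| > lambda, coefficient = sign(beta)*(|beta| - lambda) = -3.7400.
Result = -3.7400.

-3.7400


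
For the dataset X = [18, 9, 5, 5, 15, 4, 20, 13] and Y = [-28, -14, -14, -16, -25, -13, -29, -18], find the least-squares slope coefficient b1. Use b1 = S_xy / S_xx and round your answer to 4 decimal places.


Calculate xbar = 11.1250, ybar = -19.6250.
S_xx = 274.8750, S_xy = -274.3750.
Using b1 = S_xy / S_xx = -274.3750 / 274.8750, we get b1 = -0.9982.

-0.9982


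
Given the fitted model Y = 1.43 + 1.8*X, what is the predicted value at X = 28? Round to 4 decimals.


Predicted value:
Y = 1.43 + (1.8)(28) = 1.43 + 50.4000 = 51.8300.

51.8300


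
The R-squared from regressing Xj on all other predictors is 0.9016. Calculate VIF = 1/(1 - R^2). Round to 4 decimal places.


VIF = 1 / (1 - 0.9016).
= 1 / 0.0984 = 10.1626.

10.1626


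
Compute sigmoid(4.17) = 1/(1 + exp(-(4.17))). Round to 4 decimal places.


First, exp(-4.1700) = 0.0155.
Then sigma(z) = 1/(1 + 0.0155) = 0.9848.

0.9848


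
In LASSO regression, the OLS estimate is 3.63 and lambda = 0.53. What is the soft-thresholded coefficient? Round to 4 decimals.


|beta_OLS| = 3.63.
lambda = 0.53.
Since |beta| > lambda, coefficient = sign(beta)*(|beta| - lambda) = 3.1000.
Result = 3.1000.

3.1000


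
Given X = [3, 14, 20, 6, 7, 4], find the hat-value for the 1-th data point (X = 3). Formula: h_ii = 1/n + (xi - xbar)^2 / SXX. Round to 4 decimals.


Mean of X: xbar = 9.0000.
SXX = 220.0000.
For X = 3: h = 1/6 + (3 - 9.0000)^2/220.0000 = 0.3303.

0.3303


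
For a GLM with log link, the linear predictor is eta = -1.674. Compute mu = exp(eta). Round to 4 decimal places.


The inverse log link gives:
mu = exp(-1.674) = 0.1875.

0.1875


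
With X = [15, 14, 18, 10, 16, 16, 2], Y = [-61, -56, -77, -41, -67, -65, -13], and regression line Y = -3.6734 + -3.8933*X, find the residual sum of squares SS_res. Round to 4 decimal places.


Predicted values from Y = -3.6734 + -3.8933*X.
Residuals: [1.0729, 2.1796, -3.2472, 1.6064, -1.0338, 0.9662, -1.5400].
SSres = 23.4005.

23.4005


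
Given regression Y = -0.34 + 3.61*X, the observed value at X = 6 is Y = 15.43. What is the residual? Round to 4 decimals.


Compute yhat = -0.34 + (3.61)(6) = 21.3200.
Residual = actual - predicted = 15.43 - 21.3200 = -5.8900.

-5.8900


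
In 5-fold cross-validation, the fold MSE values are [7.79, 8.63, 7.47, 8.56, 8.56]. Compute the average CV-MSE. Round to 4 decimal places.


Total MSE across folds = 41.0100.
CV-MSE = 41.0100/5 = 8.2020.

8.2020


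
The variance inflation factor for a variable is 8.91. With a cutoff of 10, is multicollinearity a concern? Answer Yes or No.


The threshold is 10.
VIF = 8.91 is < 10.
Multicollinearity indication: No.

No


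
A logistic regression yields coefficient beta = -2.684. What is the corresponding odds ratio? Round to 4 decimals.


The odds ratio is computed as:
OR = e^(-2.684) = 0.0683.

0.0683


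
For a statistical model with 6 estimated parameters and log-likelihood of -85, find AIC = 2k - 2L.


AIC = 2*6 - 2*(-85).
= 12 + 170 = 182.

182


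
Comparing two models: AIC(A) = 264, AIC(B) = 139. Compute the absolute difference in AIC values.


Compute |264 - 139| = 125.
Model B has the smaller AIC.

125


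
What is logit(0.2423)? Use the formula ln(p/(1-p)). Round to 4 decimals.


Compute the odds: 0.2423/0.7577 = 0.3198.
Take the natural log: ln(0.3198) = -1.1401.

-1.1401


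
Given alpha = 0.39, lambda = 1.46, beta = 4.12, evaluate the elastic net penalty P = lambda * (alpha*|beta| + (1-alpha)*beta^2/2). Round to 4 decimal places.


alpha * |beta| = 0.39 * 4.12 = 1.6068.
(1-alpha) * beta^2/2 = 0.61 * 16.9744/2 = 5.1772.
Total = 1.46 * (1.6068 + 5.1772) = 9.9046.

9.9046


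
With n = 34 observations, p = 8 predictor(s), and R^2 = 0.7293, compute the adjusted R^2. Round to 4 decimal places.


Plug in: Adj R^2 = 1 - (1 - 0.7293) * 33/25.
= 1 - 0.2707 * 33/25
= 1 - 8.9331 / 25
= 1 - 0.3573 = 0.6427.

0.6427


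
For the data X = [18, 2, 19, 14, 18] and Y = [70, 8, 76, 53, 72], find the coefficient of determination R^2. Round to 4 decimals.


Fit the OLS line: b0 = -0.5050, b1 = 3.9651.
SSres = 7.7560.
SStot = 3164.8000.
R^2 = 1 - 7.7560/3164.8000 = 0.9975.

0.9975


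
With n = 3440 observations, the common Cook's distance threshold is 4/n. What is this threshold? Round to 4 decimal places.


Using the rule of thumb:
Threshold = 4 / 3440 = 0.0012.

0.0012


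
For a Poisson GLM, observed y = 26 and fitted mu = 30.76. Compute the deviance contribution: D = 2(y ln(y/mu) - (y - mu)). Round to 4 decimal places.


Compute y*ln(y/mu) = 26*ln(26/30.76) = 26*-0.168119 = -4.371094.
y - mu = -4.76.
D = 2*(-4.371094 - (-4.76)) = 0.777812, which rounds to 0.7778.

0.7778


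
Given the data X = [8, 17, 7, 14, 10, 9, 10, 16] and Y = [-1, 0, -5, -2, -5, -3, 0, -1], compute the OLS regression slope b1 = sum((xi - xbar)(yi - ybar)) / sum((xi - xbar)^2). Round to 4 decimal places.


Calculate xbar = 11.3750, ybar = -2.1250.
S_xx = 99.8750, S_xy = 29.3750.
Using b1 = S_xy / S_xx = 29.3750 / 99.8750, we get b1 = 0.2941.

0.2941


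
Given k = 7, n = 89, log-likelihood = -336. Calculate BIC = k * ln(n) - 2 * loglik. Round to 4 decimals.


Compute k*ln(n) = 7*ln(89) = 7*4.488636 = 31.420452.
Then -2*loglik = 672.
BIC = 31.420452 + 672 = 703.420452, which rounds to 703.4205.

703.4205


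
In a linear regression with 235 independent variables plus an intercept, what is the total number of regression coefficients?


Including the intercept, the model has 235 predictor coefficients + 1 intercept.
Total = 236.

236


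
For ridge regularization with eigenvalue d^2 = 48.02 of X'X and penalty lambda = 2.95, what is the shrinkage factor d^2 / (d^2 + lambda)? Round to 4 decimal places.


Denominator = d^2 + lambda = 48.02 + 2.95 = 50.9700.
Shrinkage = 48.02 / 50.9700 = 0.9421.

0.9421


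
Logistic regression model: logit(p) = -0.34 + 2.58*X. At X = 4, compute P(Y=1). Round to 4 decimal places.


Compute z = -0.34 + (2.58)(4) = 9.9800.
exp(-z) = 0.0000.
P = 1/(1 + 0.0000) = 1.0000.

1.0000


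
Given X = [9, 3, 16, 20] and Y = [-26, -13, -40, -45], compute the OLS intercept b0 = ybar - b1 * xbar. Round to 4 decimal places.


The slope is b1 = -1.9118.
Sample means are xbar = 12.0000 and ybar = -31.0000.
Intercept: b0 = -31.0000 - (-1.9118)(12.0000) = -8.0588.

-8.0588


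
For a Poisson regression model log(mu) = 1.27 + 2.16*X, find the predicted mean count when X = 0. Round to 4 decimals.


Linear predictor: eta = 1.27 + (2.16)(0) = 1.2700.
Expected count: mu = exp(1.2700) = 3.5609.

3.5609


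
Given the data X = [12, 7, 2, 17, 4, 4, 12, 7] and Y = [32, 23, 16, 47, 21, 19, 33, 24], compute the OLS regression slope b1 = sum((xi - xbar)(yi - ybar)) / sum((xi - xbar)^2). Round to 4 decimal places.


The sample means are xbar = 8.1250 and ybar = 26.8750.
Compute S_xx = 182.8750 and S_xy = 353.1250.
Slope b1 = S_xy / S_xx = 353.1250 / 182.8750 = 1.9310.

1.9310


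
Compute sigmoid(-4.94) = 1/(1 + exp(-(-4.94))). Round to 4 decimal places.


exp(4.9400) = 139.7702.
1 + exp(-z) = 140.7702.
sigmoid = 1/140.7702 = 0.0071.

0.0071


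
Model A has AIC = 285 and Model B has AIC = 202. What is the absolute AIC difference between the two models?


|AIC_A - AIC_B| = |285 - 202| = 83.
Model B is preferred (lower AIC).

83


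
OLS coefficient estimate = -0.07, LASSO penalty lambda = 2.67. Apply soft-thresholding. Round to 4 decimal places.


|beta_OLS| = 0.07.
lambda = 2.67.
Since |beta| <= lambda, the coefficient is set to 0.
Result = 0.0000.

0.0000


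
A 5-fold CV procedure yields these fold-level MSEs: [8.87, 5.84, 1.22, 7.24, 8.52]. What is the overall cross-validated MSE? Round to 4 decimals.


Add all fold MSEs: 31.6900.
Divide by k = 5: 31.6900/5 = 6.3380.

6.3380


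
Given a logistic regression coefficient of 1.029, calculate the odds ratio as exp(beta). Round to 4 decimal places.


The odds ratio is computed as:
OR = e^(1.029) = 2.7983.

2.7983


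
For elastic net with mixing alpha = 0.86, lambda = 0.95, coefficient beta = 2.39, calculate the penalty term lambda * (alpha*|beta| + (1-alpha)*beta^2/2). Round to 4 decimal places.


alpha * |beta| = 0.86 * 2.39 = 2.0554.
(1-alpha) * beta^2/2 = 0.14 * 5.7121/2 = 0.3998.
Total = 0.95 * (2.0554 + 0.3998) = 2.3325.

2.3325


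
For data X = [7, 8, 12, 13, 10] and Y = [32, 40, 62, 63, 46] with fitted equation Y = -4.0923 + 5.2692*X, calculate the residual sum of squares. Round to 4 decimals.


For each point, residual = actual - predicted.
Residuals: [-0.7921, 1.9387, 2.8619, -1.4073, -2.5997].
Sum of squared residuals = 21.3154.

21.3154


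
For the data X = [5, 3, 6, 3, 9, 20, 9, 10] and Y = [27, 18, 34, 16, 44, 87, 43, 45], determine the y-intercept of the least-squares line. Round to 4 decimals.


The slope is b1 = 4.0528.
Sample means are xbar = 8.1250 and ybar = 39.2500.
Intercept: b0 = 39.2500 - (4.0528)(8.1250) = 6.3206.

6.3206


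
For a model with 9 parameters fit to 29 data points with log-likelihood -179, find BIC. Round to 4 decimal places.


k * ln(n) = 9 * ln(29) = 9 * 3.367296 = 30.305664.
-2 * loglik = -2 * (-179) = 358.
BIC = 30.305664 + 358 = 388.305664, which rounds to 388.3057.

388.3057


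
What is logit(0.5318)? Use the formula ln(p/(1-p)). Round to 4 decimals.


Compute the odds: 0.5318/0.4682 = 1.1358.
Take the natural log: ln(1.1358) = 0.1274.

0.1274


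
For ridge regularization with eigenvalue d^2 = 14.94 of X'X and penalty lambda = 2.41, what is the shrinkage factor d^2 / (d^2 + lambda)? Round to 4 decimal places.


Denominator = d^2 + lambda = 14.94 + 2.41 = 17.3500.
Shrinkage = 14.94 / 17.3500 = 0.8611.

0.8611


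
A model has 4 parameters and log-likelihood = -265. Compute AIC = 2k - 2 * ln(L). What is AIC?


Compute:
2k = 2*4 = 8.
-2*loglik = -2*(-265) = 530.
AIC = 8 + 530 = 538.

538


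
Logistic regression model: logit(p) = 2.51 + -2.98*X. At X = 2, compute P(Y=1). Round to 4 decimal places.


Linear predictor: z = 2.51 + -2.98 * 2 = -3.4500.
P = 1/(1 + exp(3.4500)) = 1/(1 + 31.5004) = 0.0308.

0.0308


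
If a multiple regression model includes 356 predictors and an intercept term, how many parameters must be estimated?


Each predictor gets one coefficient, plus one intercept.
Total parameters = 356 + 1 = 357.

357


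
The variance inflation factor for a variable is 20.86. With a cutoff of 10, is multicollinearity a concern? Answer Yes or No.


The threshold is 10.
VIF = 20.86 is >= 10.
Multicollinearity indication: Yes.

Yes


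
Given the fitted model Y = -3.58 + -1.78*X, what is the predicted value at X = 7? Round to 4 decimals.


Plug X = 7 into Y = -3.58 + -1.78*X:
Y = -3.58 + -12.4600 = -16.0400.

-16.0400


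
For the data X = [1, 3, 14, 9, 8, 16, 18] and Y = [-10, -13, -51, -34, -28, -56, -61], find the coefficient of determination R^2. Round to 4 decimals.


After computing the OLS fit (b0=-4.9772, b1=-3.1617):
SSres = 15.1526, SStot = 2522.8571.
R^2 = 1 - 15.1526/2522.8571 = 0.9940.

0.9940
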